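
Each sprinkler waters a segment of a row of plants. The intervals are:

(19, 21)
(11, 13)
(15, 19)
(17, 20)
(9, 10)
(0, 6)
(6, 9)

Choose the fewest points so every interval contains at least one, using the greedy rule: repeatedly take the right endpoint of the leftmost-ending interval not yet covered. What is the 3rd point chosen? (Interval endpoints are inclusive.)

Sort by right endpoint; whenever an interval is uncovered, place a point at its right end.
By right end: [0,6]  [6,9]  [9,10]  [11,13]  [15,19]  [17,20]  [19,21]
[0,6] uncovered → point at 6; [9,10] uncovered → point at 10; [11,13] uncovered → point at 13; [15,19] uncovered → point at 19.
Points: 6, 10, 13, 19 (4 total).

13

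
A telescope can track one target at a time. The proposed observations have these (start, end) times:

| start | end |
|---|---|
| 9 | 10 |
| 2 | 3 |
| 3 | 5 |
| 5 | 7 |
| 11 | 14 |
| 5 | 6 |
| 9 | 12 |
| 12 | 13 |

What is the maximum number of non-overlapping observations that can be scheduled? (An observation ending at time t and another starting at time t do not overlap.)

Sort by end time and greedily take each interval whose start is ≥ the last chosen end.
Sorted by end: (2,3)  (3,5)  (5,6)  (5,7)  (9,10)  (9,12)  (12,13)  (11,14)
take (2,3); take (3,5); take (5,6); take (9,10); take (12,13).
Selected 5 observations.

5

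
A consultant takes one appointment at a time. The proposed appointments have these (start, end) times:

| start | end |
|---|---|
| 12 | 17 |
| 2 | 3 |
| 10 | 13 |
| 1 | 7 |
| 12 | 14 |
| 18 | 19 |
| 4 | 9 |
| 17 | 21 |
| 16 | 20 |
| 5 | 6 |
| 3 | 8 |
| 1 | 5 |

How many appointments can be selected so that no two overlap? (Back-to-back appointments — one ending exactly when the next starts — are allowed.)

Sort by end time and greedily take each interval whose start is ≥ the last chosen end.
By end time: (2,3), (1,5), (5,6), (1,7), (3,8), (4,9), (10,13), (12,14), (12,17), (18,19), (16,20), (17,21).
Pick (2,3); next start ≥ 3 → (5,6); next start ≥ 6 → (10,13); next start ≥ 13 → (18,19).
Selected 4 appointments.

4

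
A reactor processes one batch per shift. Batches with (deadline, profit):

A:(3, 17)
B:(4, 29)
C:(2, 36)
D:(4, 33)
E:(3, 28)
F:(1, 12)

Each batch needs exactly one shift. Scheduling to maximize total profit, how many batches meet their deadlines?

By profit: C(d2,36), D(d4,33), B(d4,29), E(d3,28), A(d3,17), F(d1,12)
C→slot 2; D→slot 4; B→slot 3; E→slot 1; A skipped; F skipped.
4 of 6 scheduled.

4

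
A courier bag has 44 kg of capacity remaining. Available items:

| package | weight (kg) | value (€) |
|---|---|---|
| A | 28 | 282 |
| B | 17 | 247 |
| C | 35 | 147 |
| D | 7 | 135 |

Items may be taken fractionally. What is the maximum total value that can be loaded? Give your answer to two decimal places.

583.43

Sort by value per unit weight and fill in that order.
Order: D (135/7=19.29) > B (247/17=14.53) > A (282/28=10.07) > C (147/35=4.20)
Fill: take D (7 @ 135) → take B (17 @ 247) → take 20/28 of A → 201.43; 44/44 used.
Total value = 583.43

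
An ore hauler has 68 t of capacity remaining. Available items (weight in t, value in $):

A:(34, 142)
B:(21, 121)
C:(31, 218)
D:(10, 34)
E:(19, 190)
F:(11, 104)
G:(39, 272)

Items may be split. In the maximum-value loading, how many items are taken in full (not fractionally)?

3

Sort by value per unit weight and fill in that order.
Ratios (sorted): E 10.00, F 9.45, C 7.03, G 6.97, B 5.76, A 4.18, D 3.40
take E (19 @ 190); take F (11 @ 104); take C (31 @ 218); take 7/39 of G → 48.82. Capacity used 68/68.
3 item(s) taken whole; one partial (take 7/39 of G).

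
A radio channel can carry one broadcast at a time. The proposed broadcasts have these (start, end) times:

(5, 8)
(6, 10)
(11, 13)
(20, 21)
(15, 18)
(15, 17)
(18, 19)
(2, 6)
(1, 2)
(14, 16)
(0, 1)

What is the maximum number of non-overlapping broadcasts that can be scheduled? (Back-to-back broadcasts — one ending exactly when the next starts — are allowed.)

Greedy by earliest finish: after sorting by end time, pick each interval compatible with the last pick.
By end time: (0,1), (1,2), (2,6), (5,8), (6,10), (11,13), (14,16), (15,17), (15,18), (18,19), (20,21).
Pick (0,1); next start ≥ 1 → (1,2); next start ≥ 2 → (2,6); next start ≥ 6 → (6,10); next start ≥ 10 → (11,13); next start ≥ 13 → (14,16); next start ≥ 16 → (18,19); next start ≥ 19 → (20,21).
Selected 8 broadcasts.

8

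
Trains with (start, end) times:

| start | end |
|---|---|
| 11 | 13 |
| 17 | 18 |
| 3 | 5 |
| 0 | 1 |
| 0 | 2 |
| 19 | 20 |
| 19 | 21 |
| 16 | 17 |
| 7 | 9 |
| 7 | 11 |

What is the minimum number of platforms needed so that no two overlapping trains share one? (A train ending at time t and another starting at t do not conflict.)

The answer is the maximum number of intervals overlapping at any instant.
Events (time:±→running): 0:+→1 0:+→2 … peak 2.

2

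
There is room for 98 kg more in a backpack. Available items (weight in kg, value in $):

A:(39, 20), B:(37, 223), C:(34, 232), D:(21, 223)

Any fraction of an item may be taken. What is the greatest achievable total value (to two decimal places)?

681.08

Order: D (223/21=10.62) > C (232/34=6.82) > B (223/37=6.03) > A (20/39=0.51)
Fill: take D (21 @ 223) → take C (34 @ 232) → take B (37 @ 223) → take 6/39 of A → 3.08; 98/98 used.
Total value = 681.08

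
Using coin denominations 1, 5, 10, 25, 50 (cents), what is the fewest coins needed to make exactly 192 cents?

Greedy: take as many of the largest coin as possible, then repeat with the remainder.
192 − 3×50→42 − 1×25→17 − 1×10→7 − 1×5→2 − 2×1→0
Total coins = 3 + 1 + 1 + 1 + 2 = 8

8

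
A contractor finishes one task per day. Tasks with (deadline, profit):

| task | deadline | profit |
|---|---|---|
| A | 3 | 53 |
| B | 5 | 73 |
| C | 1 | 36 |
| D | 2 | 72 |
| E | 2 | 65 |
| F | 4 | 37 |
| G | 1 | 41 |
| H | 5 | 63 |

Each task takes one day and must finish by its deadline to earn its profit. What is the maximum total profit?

Sort by profit descending; place each in the latest free slot ≤ its deadline.
By profit: B(d5,73), D(d2,72), E(d2,65), H(d5,63), A(d3,53), G(d1,41), F(d4,37), C(d1,36)
B→slot 5; D→slot 2; E→slot 1; H→slot 4; A→slot 3; G skipped; F skipped; C skipped.
Profit = 65 + 72 + 53 + 63 + 73 = 326

326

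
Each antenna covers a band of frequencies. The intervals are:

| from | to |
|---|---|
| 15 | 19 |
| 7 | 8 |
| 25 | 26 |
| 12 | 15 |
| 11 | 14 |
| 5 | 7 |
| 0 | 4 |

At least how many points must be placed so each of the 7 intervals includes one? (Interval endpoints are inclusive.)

By right end: [0,4]  [5,7]  [7,8]  [11,14]  [12,15]  [15,19]  [25,26]
[0,4] uncovered → point at 4; [5,7] uncovered → point at 7; [11,14] uncovered → point at 14; [15,19] uncovered → point at 19; [25,26] uncovered → point at 26.
Points: 4, 7, 14, 19, 26 (5 total).

5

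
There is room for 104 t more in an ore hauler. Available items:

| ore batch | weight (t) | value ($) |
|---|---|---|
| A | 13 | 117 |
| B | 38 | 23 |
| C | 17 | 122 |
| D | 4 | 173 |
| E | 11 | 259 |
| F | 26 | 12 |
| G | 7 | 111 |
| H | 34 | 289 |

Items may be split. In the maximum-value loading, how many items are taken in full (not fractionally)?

Greedy by value/weight ratio, highest first.
Ratios (sorted): D 43.25, E 23.55, G 15.86, A 9.00, H 8.50, C 7.18, B 0.61, F 0.46
take D (4 @ 173); take E (11 @ 259); take G (7 @ 111); take A (13 @ 117); take H (34 @ 289); take C (17 @ 122); take 18/38 of B → 10.89. Capacity used 104/104.
6 item(s) taken whole; one partial (take 18/38 of B).

6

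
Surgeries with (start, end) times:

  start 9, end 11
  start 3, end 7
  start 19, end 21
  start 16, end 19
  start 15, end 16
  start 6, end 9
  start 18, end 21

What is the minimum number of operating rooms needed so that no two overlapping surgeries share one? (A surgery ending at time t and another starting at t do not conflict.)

2

Count concurrent intervals with a sweep; the peak is the room count.
Events (time:±→running): 3:+→1 6:+→2 … peak 2.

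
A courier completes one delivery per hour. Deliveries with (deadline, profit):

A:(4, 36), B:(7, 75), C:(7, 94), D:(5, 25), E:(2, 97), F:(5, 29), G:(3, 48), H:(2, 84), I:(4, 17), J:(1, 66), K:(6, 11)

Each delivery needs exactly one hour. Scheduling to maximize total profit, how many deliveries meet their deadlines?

Sort by profit descending; place each in the latest free slot ≤ its deadline.
Profit order: E=97 C=94 H=84 B=75 J=66 G=48 A=36 F=29 D=25 I=17 K=11
Assign: E→slot 2, C→slot 7, H→slot 1, B→slot 6, J skipped, G→slot 3, A→slot 4, F→slot 5, D skipped, I skipped, K skipped.
Slots: [1:H] [2:E] [3:G] [4:A] [5:F] [6:B] [7:C]
7 of 11 scheduled.

7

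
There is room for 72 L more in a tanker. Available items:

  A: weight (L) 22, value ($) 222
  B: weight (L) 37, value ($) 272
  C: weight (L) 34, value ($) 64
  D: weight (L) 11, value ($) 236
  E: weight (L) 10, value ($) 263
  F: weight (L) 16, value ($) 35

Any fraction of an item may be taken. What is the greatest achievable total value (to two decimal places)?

Ratios (sorted): E 26.30, D 21.45, A 10.09, B 7.35, F 2.19, C 1.88
take E (10 @ 263); take D (11 @ 236); take A (22 @ 222); take 29/37 of B → 213.19. Capacity used 72/72.
Total value = 934.19

934.19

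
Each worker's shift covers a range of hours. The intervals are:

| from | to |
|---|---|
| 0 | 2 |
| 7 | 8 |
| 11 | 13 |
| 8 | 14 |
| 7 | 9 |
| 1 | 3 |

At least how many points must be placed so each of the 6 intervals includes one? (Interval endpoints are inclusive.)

3

Sorted: [0,2] [1,3] [7,8] [7,9] [11,13] [8,14]
{[0,2],[1,3]} hit by 2; {[7,8],[7,9]} hit by 8; {[11,13],[8,14]} hit by 13.
Points: 2, 8, 13 (3 total).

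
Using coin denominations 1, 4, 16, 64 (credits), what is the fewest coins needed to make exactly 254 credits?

Use the largest denomination that fits, subtract, and repeat.
254 − 3×64→62 − 3×16→14 − 3×4→2 − 2×1→0
Total coins = 3 + 3 + 3 + 2 = 11

11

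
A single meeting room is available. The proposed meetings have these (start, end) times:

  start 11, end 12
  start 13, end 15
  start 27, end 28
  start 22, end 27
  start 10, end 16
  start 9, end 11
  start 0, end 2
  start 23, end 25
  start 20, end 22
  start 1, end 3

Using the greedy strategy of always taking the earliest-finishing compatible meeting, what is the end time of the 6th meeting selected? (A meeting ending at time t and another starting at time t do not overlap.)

25

Order by finish time; keep every interval that doesn't clash with the previous kept one.
Sorted by end: (0,2)  (1,3)  (9,11)  (11,12)  (13,15)  (10,16)  (20,22)  (23,25)  (22,27)  (27,28)
take (0,2); take (9,11); take (11,12); take (13,15); take (20,22); take (23,25); skip (22,27); take (27,28).
Selected: (0,2) (9,11) (11,12) (13,15) (20,22) (23,25) (27,28)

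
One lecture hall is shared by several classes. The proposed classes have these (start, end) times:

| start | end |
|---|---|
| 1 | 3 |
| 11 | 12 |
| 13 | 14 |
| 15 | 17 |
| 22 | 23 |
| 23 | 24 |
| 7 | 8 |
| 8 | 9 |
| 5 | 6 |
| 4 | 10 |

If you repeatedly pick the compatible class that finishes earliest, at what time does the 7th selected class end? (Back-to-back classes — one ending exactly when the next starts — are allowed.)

By end time: (1,3), (5,6), (7,8), (8,9), (4,10), (11,12), (13,14), (15,17), (22,23), (23,24).
Pick (1,3); next start ≥ 3 → (5,6); next start ≥ 6 → (7,8); next start ≥ 8 → (8,9); next start ≥ 9 → (11,12); next start ≥ 12 → (13,14); next start ≥ 14 → (15,17); next start ≥ 17 → (22,23); next start ≥ 23 → (23,24).
Selected: (1,3) (5,6) (7,8) (8,9) (11,12) (13,14) (15,17) (22,23) (23,24)

17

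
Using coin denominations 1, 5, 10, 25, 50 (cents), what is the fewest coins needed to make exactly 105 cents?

3

Greedy: take as many of the largest coin as possible, then repeat with the remainder.
105 − 2×50→5 − 1×5→0
Total coins = 2 + 1 = 3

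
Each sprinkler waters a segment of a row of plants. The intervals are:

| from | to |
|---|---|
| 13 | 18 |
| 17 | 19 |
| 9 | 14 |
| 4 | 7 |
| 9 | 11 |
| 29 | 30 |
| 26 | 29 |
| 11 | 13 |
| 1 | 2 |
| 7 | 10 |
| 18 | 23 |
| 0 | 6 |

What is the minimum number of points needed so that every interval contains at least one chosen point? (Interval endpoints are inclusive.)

5

Process intervals by earliest right end; each time one isn't hit yet, stab at its right endpoint.
Sorted: [1,2] [0,6] [4,7] [7,10] [9,11] [11,13] [9,14] [13,18] [17,19] [18,23] [26,29] [29,30]
{[1,2],[0,6]} hit by 2; {[4,7],[7,10]} hit by 7; {[9,11],[11,13],[9,14]} hit by 11; {[13,18],[17,19],[18,23]} hit by 18; {[26,29],[29,30]} hit by 29.
Points: 2, 7, 11, 18, 29 (5 total).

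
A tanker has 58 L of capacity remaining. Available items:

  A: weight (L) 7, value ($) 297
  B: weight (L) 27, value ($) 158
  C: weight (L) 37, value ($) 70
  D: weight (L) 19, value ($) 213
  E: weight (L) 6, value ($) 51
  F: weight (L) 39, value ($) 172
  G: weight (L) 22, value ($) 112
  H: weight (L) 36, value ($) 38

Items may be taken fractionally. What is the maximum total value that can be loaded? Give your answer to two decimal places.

713.15

Sort by value per unit weight and fill in that order.
Order: A (297/7=42.43) > D (213/19=11.21) > E (51/6=8.50) > B (158/27=5.85) > G (112/22=5.09) > F (172/39=4.41) > C (70/37=1.89) > H (38/36=1.06)
Fill: take A (7 @ 297) → take D (19 @ 213) → take E (6 @ 51) → take 26/27 of B → 152.15; 58/58 used.
Total value = 713.15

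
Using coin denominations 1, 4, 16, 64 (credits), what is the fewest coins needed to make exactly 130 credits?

4

130 − 2×64→2 − 2×1→0
Total coins = 2 + 2 = 4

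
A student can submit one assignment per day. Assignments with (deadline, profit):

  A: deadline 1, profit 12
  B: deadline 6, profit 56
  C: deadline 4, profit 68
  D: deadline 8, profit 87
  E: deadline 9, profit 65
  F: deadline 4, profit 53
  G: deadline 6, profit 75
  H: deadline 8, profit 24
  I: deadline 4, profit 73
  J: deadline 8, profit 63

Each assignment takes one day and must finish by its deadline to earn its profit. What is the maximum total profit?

564

Profit order: D=87 G=75 I=73 C=68 E=65 J=63 B=56 F=53 H=24 A=12
Assign: D→slot 8, G→slot 6, I→slot 4, C→slot 3, E→slot 9, J→slot 7, B→slot 5, F→slot 2, H→slot 1, A skipped.
Slots: [1:H] [2:F] [3:C] [4:I] [5:B] [6:G] [7:J] [8:D] [9:E]
Profit = 24 + 53 + 68 + 73 + 56 + 75 + 63 + 87 + 65 = 564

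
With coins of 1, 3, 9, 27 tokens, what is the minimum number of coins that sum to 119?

119 − 4×27→11 − 1×9→2 − 2×1→0
Total coins = 4 + 1 + 2 = 7

7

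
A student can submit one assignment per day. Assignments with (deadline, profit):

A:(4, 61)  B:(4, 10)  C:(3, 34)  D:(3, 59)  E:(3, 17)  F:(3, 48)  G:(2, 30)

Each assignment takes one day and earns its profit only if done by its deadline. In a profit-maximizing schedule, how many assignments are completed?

Profit order: A=61 D=59 F=48 C=34 G=30 E=17 B=10
Assign: A→slot 4, D→slot 3, F→slot 2, C→slot 1, G skipped, E skipped, B skipped.
Slots: [1:C] [2:F] [3:D] [4:A]
4 of 7 scheduled.

4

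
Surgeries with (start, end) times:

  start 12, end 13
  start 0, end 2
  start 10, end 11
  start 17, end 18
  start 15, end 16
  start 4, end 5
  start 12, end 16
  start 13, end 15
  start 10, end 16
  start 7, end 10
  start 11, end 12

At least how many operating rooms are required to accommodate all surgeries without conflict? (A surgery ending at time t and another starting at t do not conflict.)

The answer is the maximum number of intervals overlapping at any instant.
Events (time:±→running): 0:+→1 2:-→0 4:+→1 5:-→0 7:+→1 10:-→0 10:+→1 10:+→2 11:-→1 11:+→2 12:-→1 12:+→2 12:+→3 … peak 3.

3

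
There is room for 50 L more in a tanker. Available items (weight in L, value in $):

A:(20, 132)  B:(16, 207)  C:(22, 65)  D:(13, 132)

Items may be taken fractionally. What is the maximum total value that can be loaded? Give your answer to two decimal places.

Order: B (207/16=12.94) > D (132/13=10.15) > A (132/20=6.60) > C (65/22=2.95)
Fill: take B (16 @ 207) → take D (13 @ 132) → take A (20 @ 132) → take 1/22 of C → 2.95; 50/50 used.
Total value = 473.95

473.95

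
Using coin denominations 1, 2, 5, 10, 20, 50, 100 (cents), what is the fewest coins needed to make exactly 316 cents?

Use the largest denomination that fits, subtract, and repeat.
316 = 3×100 + 1×10 + 1×5 + 1×1
Total coins = 3 + 1 + 1 + 1 = 6

6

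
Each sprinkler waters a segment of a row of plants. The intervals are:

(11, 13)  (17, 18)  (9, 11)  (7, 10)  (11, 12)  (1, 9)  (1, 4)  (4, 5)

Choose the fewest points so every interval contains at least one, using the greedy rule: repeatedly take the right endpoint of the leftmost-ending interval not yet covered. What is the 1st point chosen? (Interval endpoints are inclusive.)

Sorted: [1,4] [4,5] [1,9] [7,10] [9,11] [11,12] [11,13] [17,18]
{[1,4],[4,5],[1,9]} hit by 4; {[7,10],[9,11]} hit by 10; {[11,12],[11,13]} hit by 12; {[17,18]} hit by 18.
Points: 4, 10, 12, 18 (4 total).

4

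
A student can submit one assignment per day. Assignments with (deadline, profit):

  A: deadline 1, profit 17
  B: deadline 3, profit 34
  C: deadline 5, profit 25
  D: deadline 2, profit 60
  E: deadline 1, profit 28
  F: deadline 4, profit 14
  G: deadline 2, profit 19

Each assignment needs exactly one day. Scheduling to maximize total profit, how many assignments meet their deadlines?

5

By profit: D(d2,60), B(d3,34), E(d1,28), C(d5,25), G(d2,19), A(d1,17), F(d4,14)
D→slot 2; B→slot 3; E→slot 1; C→slot 5; G skipped; A skipped; F→slot 4.
5 of 7 scheduled.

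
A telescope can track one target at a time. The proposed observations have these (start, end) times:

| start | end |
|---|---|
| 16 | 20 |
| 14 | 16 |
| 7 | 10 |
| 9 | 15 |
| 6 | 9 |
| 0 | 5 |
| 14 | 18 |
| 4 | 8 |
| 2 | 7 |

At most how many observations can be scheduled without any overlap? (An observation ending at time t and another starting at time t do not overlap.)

4

Greedy by earliest finish: after sorting by end time, pick each interval compatible with the last pick.
By end time: (0,5), (2,7), (4,8), (6,9), (7,10), (9,15), (14,16), (14,18), (16,20).
Pick (0,5); next start ≥ 5 → (6,9); next start ≥ 9 → (9,15); next start ≥ 15 → (16,20).
Selected 4 observations.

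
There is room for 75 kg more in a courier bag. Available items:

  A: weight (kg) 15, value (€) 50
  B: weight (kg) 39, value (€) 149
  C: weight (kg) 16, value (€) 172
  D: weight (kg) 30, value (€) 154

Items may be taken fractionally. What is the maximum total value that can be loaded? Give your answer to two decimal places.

436.79

Greedy by value/weight ratio, highest first.
Ratios (sorted): C 10.75, D 5.13, B 3.82, A 3.33
take C (16 @ 172); take D (30 @ 154); take 29/39 of B → 110.79. Capacity used 75/75.
Total value = 436.79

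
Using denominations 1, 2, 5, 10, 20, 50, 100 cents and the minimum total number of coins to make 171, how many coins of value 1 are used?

171 = 1×100 + 1×50 + 1×20 + 1×1
Count of 1: 1

1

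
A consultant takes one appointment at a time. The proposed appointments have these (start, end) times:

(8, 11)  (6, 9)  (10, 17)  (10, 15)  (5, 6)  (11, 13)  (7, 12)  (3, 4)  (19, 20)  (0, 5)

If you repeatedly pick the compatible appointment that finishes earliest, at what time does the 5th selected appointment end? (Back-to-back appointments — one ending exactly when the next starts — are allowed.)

20

Order by finish time; keep every interval that doesn't clash with the previous kept one.
By end time: (3,4), (0,5), (5,6), (6,9), (8,11), (7,12), (11,13), (10,15), (10,17), (19,20).
Pick (3,4); next start ≥ 4 → (5,6); next start ≥ 6 → (6,9); next start ≥ 9 → (11,13); next start ≥ 13 → (19,20).
Selected: (3,4) (5,6) (6,9) (11,13) (19,20)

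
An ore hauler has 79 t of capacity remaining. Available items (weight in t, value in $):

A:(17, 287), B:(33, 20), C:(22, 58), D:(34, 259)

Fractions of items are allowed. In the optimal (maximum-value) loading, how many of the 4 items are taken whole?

3

Sort by value per unit weight and fill in that order.
Ratios (sorted): A 16.88, D 7.62, C 2.64, B 0.61
take A (17 @ 287); take D (34 @ 259); take C (22 @ 58); take 6/33 of B → 3.64. Capacity used 79/79.
3 item(s) taken whole; one partial (take 6/33 of B).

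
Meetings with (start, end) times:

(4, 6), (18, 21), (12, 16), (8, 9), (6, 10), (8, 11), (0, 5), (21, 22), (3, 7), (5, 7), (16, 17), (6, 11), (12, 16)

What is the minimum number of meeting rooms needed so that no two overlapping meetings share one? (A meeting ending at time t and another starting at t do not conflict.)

Count concurrent intervals with a sweep; the peak is the room count.
Events (time:±→running): 0:+→1 3:+→2 4:+→3 5:-→2 5:+→3 6:-→2 6:+→3 6:+→4 … peak 4.

4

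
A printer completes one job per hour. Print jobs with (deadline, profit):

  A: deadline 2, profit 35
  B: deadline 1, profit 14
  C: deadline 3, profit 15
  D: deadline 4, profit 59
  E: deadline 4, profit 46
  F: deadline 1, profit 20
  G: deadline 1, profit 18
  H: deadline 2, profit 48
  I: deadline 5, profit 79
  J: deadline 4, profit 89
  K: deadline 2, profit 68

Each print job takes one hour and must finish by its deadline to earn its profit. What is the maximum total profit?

Sort by profit descending; place each in the latest free slot ≤ its deadline.
Profit order: J=89 I=79 K=68 D=59 H=48 E=46 A=35 F=20 G=18 C=15 B=14
Assign: J→slot 4, I→slot 5, K→slot 2, D→slot 3, H→slot 1, E skipped, A skipped, F skipped, G skipped, C skipped, B skipped.
Slots: [1:H] [2:K] [3:D] [4:J] [5:I]
Profit = 48 + 68 + 59 + 89 + 79 = 343

343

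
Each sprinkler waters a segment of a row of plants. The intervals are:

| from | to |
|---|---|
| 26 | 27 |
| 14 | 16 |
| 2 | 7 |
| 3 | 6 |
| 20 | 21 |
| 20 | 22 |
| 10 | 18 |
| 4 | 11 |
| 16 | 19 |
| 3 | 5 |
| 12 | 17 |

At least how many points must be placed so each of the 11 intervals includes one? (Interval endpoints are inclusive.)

By right end: [3,5]  [3,6]  [2,7]  [4,11]  [14,16]  [12,17]  [10,18]  [16,19]  [20,21]  [20,22]  [26,27]
[3,5] uncovered → point at 5; [14,16] uncovered → point at 16; [20,21] uncovered → point at 21; [26,27] uncovered → point at 27.
Points: 5, 16, 21, 27 (4 total).

4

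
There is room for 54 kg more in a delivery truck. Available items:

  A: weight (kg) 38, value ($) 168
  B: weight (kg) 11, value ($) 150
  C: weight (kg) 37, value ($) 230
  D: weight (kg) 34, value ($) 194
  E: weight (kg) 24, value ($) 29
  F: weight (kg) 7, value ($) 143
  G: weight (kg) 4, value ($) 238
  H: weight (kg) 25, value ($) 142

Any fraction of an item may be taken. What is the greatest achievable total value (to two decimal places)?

Ratios (sorted): G 59.50, F 20.43, B 13.64, C 6.22, D 5.71, H 5.68, A 4.42, E 1.21
take G (4 @ 238); take F (7 @ 143); take B (11 @ 150); take 32/37 of C → 198.92. Capacity used 54/54.
Total value = 729.92

729.92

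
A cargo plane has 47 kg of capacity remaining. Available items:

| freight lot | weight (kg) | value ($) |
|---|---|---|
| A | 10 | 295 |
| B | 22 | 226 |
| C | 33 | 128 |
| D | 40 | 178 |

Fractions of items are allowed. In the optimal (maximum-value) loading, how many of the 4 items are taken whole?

Order: A (295/10=29.50) > B (226/22=10.27) > D (178/40=4.45) > C (128/33=3.88)
Fill: take A (10 @ 295) → take B (22 @ 226) → take 15/40 of D → 66.75; 47/47 used.
2 item(s) taken whole; one partial (take 15/40 of D).

2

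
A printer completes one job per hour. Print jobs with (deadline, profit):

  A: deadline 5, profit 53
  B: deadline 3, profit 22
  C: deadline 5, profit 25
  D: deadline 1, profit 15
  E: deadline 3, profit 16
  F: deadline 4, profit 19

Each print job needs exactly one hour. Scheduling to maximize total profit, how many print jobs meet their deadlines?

5

Take jobs in profit order; each goes to the latest open slot no later than its deadline.
By profit: A(d5,53), C(d5,25), B(d3,22), F(d4,19), E(d3,16), D(d1,15)
A→slot 5; C→slot 4; B→slot 3; F→slot 2; E→slot 1; D skipped.
5 of 6 scheduled.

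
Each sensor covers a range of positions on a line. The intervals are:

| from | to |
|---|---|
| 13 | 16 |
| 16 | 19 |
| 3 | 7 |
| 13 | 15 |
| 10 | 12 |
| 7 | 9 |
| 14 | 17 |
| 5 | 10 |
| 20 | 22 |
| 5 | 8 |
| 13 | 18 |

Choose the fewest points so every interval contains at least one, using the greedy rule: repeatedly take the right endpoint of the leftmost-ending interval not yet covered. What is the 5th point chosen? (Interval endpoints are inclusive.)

22

Sort by right endpoint; whenever an interval is uncovered, place a point at its right end.
Sorted: [3,7] [5,8] [7,9] [5,10] [10,12] [13,15] [13,16] [14,17] [13,18] [16,19] [20,22]
{[3,7],[5,8],[7,9],[5,10]} hit by 7; {[10,12]} hit by 12; {[13,15],[13,16],[14,17],[13,18]} hit by 15; {[16,19]} hit by 19; {[20,22]} hit by 22.
Points: 7, 12, 15, 19, 22 (5 total).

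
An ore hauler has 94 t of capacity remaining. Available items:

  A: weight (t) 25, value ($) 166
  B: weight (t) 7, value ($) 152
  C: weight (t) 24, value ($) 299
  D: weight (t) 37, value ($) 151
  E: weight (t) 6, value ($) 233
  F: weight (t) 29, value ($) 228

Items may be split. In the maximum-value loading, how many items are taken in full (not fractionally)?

5

Sort by value per unit weight and fill in that order.
Order: E (233/6=38.83) > B (152/7=21.71) > C (299/24=12.46) > F (228/29=7.86) > A (166/25=6.64) > D (151/37=4.08)
Fill: take E (6 @ 233) → take B (7 @ 152) → take C (24 @ 299) → take F (29 @ 228) → take A (25 @ 166) → take 3/37 of D → 12.24; 94/94 used.
5 item(s) taken whole; one partial (take 3/37 of D).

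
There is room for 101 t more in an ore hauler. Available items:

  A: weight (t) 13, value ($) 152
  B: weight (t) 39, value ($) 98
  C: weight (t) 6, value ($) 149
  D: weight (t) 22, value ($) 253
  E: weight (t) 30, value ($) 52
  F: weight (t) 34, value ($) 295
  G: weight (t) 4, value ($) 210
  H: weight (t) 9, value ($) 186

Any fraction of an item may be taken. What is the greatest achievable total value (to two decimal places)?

Sort by value per unit weight and fill in that order.
Order: G (210/4=52.50) > C (149/6=24.83) > H (186/9=20.67) > A (152/13=11.69) > D (253/22=11.50) > F (295/34=8.68) > B (98/39=2.51) > E (52/30=1.73)
Fill: take G (4 @ 210) → take C (6 @ 149) → take H (9 @ 186) → take A (13 @ 152) → take D (22 @ 253) → take F (34 @ 295) → take 13/39 of B → 32.67; 101/101 used.
Total value = 1277.67

1277.67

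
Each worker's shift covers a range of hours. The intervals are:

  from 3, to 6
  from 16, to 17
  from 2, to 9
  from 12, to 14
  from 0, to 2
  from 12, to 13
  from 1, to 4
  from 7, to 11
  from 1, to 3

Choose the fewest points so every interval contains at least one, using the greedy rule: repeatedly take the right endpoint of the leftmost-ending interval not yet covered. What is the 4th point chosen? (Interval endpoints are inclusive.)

By right end: [0,2]  [1,3]  [1,4]  [3,6]  [2,9]  [7,11]  [12,13]  [12,14]  [16,17]
[0,2] uncovered → point at 2; [3,6] uncovered → point at 6; [7,11] uncovered → point at 11; [12,13] uncovered → point at 13; [16,17] uncovered → point at 17.
Points: 2, 6, 11, 13, 17 (5 total).

13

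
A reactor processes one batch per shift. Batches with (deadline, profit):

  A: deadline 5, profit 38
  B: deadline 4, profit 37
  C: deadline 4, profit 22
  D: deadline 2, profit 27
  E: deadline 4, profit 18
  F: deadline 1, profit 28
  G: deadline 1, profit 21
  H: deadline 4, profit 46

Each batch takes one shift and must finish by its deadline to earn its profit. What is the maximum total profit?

176

Profit order: H=46 A=38 B=37 F=28 D=27 C=22 G=21 E=18
Assign: H→slot 4, A→slot 5, B→slot 3, F→slot 1, D→slot 2, C skipped, G skipped, E skipped.
Slots: [1:F] [2:D] [3:B] [4:H] [5:A]
Profit = 28 + 27 + 37 + 46 + 38 = 176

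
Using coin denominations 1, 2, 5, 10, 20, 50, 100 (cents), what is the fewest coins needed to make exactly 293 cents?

293 = 2×100 + 1×50 + 2×20 + 1×2 + 1×1
Total coins = 2 + 1 + 2 + 1 + 1 = 7

7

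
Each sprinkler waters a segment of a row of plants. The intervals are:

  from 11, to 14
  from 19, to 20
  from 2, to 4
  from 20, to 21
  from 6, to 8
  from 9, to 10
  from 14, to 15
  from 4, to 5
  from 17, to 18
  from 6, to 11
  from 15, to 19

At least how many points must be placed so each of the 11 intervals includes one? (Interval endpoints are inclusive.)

6

By right end: [2,4]  [4,5]  [6,8]  [9,10]  [6,11]  [11,14]  [14,15]  [17,18]  [15,19]  [19,20]  [20,21]
[2,4] uncovered → point at 4; [6,8] uncovered → point at 8; [9,10] uncovered → point at 10; [11,14] uncovered → point at 14; [17,18] uncovered → point at 18; [19,20] uncovered → point at 20.
Points: 4, 8, 10, 14, 18, 20 (6 total).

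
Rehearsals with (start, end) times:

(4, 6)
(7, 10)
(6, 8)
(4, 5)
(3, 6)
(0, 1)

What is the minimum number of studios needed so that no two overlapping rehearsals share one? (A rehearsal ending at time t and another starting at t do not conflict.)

3

Count concurrent intervals with a sweep; the peak is the room count.
Events (time:±→running): 0:+→1 1:-→0 3:+→1 4:+→2 4:+→3 … peak 3.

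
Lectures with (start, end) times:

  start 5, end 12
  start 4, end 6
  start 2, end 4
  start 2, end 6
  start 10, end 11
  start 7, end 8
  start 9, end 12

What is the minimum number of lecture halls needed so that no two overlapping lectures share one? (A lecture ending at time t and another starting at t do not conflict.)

Count concurrent intervals with a sweep; the peak is the room count.
starts: [2, 2, 4, 5, 7, 9, 10]
ends:   [4, 6, 6, 8, 11, 12, 12]
s2→1 s2→2 e4→1 s4→2 s5→3  — peak 3.

3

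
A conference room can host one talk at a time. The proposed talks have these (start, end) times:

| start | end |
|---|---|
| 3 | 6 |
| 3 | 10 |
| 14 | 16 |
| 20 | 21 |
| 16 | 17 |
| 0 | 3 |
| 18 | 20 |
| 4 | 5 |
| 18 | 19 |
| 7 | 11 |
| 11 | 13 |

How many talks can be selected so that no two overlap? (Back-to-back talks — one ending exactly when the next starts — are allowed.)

Sort by end time and greedily take each interval whose start is ≥ the last chosen end.
By end time: (0,3), (4,5), (3,6), (3,10), (7,11), (11,13), (14,16), (16,17), (18,19), (18,20), (20,21).
Pick (0,3); next start ≥ 3 → (4,5); next start ≥ 5 → (7,11); next start ≥ 11 → (11,13); next start ≥ 13 → (14,16); next start ≥ 16 → (16,17); next start ≥ 17 → (18,19); next start ≥ 19 → (20,21).
Selected 8 talks.

8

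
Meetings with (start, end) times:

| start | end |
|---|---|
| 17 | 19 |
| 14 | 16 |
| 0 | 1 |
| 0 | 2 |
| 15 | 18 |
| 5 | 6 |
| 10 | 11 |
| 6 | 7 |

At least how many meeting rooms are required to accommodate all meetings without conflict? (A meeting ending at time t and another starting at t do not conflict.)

2

Count concurrent intervals with a sweep; the peak is the room count.
starts: [0, 0, 5, 6, 10, 14, 15, 17]
ends:   [1, 2, 6, 7, 11, 16, 18, 19]
s0→1 s0→2  — peak 2.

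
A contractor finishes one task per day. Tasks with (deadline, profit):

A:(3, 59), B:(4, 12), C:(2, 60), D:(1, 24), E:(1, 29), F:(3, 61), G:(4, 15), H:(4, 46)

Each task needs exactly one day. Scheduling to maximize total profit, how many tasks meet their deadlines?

By profit: F(d3,61), C(d2,60), A(d3,59), H(d4,46), E(d1,29), D(d1,24), G(d4,15), B(d4,12)
F→slot 3; C→slot 2; A→slot 1; H→slot 4; E skipped; D skipped; G skipped; B skipped.
4 of 8 scheduled.

4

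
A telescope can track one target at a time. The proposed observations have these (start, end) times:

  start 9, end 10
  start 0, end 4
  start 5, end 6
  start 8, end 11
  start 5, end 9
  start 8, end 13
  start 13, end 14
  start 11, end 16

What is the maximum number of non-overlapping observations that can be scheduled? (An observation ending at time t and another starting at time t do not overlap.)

By end time: (0,4), (5,6), (5,9), (9,10), (8,11), (8,13), (13,14), (11,16).
Pick (0,4); next start ≥ 4 → (5,6); next start ≥ 6 → (9,10); next start ≥ 10 → (13,14).
Selected 4 observations.

4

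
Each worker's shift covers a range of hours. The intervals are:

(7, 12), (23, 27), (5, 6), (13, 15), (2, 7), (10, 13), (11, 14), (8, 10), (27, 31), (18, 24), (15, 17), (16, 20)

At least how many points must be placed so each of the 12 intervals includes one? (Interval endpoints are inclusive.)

6

Sorted: [5,6] [2,7] [8,10] [7,12] [10,13] [11,14] [13,15] [15,17] [16,20] [18,24] [23,27] [27,31]
{[5,6],[2,7]} hit by 6; {[8,10],[7,12],[10,13]} hit by 10; {[11,14],[13,15]} hit by 14; {[15,17],[16,20]} hit by 17; {[18,24],[23,27]} hit by 24; {[27,31]} hit by 31.
Points: 6, 10, 14, 17, 24, 31 (6 total).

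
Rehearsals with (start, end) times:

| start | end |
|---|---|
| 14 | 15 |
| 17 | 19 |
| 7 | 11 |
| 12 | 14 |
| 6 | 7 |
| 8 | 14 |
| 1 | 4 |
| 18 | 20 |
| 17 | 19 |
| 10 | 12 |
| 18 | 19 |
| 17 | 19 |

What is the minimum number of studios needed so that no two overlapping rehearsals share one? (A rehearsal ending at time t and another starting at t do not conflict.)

Count concurrent intervals with a sweep; the peak is the room count.
Events (time:±→running): 1:+→1 4:-→0 6:+→1 7:-→0 7:+→1 8:+→2 10:+→3 11:-→2 12:-→1 12:+→2 14:-→1 14:-→0 14:+→1 15:-→0 17:+→1 17:+→2 17:+→3 18:+→4 18:+→5 … peak 5.

5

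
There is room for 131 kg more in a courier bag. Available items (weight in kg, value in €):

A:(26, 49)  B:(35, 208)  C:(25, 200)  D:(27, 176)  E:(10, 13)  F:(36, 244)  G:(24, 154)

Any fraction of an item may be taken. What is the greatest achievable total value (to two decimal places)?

Sort by value per unit weight and fill in that order.
Order: C (200/25=8.00) > F (244/36=6.78) > D (176/27=6.52) > G (154/24=6.42) > B (208/35=5.94) > A (49/26=1.88) > E (13/10=1.30)
Fill: take C (25 @ 200) → take F (36 @ 244) → take D (27 @ 176) → take G (24 @ 154) → take 19/35 of B → 112.91; 131/131 used.
Total value = 886.91

886.91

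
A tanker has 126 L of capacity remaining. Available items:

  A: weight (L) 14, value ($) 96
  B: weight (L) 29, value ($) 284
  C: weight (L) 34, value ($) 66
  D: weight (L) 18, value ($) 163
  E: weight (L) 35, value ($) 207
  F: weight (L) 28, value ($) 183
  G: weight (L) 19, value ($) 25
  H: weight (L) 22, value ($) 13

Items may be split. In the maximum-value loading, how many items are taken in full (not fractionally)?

5

Sort by value per unit weight and fill in that order.
Ratios (sorted): B 9.79, D 9.06, A 6.86, F 6.54, E 5.91, C 1.94, G 1.32, H 0.59
take B (29 @ 284); take D (18 @ 163); take A (14 @ 96); take F (28 @ 183); take E (35 @ 207); take 2/34 of C → 3.88. Capacity used 126/126.
5 item(s) taken whole; one partial (take 2/34 of C).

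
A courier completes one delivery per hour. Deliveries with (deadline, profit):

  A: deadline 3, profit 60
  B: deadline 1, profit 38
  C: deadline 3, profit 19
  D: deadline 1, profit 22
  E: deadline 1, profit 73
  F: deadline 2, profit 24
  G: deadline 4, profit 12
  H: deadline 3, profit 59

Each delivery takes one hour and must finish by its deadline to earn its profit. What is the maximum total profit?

204

Profit order: E=73 A=60 H=59 B=38 F=24 D=22 C=19 G=12
Assign: E→slot 1, A→slot 3, H→slot 2, B skipped, F skipped, D skipped, C skipped, G→slot 4.
Slots: [1:E] [2:H] [3:A] [4:G]
Profit = 73 + 59 + 60 + 12 = 204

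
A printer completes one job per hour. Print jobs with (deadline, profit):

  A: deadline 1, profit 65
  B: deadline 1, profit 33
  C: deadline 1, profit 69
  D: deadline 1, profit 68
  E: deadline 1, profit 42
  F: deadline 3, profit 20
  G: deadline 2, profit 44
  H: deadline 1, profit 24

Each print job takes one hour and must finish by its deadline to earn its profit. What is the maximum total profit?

Profit order: C=69 D=68 A=65 G=44 E=42 B=33 H=24 F=20
Assign: C→slot 1, D skipped, A skipped, G→slot 2, E skipped, B skipped, H skipped, F→slot 3.
Slots: [1:C] [2:G] [3:F]
Profit = 69 + 44 + 20 = 133

133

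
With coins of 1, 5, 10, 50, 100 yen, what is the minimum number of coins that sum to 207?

Use the largest denomination that fits, subtract, and repeat.
207 = 2×100 + 1×5 + 2×1
Total coins = 2 + 1 + 2 = 5

5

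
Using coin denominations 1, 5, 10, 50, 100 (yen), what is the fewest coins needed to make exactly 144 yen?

9

Use the largest denomination that fits, subtract, and repeat.
144 − 1×100→44 − 4×10→4 − 4×1→0
Total coins = 1 + 4 + 4 = 9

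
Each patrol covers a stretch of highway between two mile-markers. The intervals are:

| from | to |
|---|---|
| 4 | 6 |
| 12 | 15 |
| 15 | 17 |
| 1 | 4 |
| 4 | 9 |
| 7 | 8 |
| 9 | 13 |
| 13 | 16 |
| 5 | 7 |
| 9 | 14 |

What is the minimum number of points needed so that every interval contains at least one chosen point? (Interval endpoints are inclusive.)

4

By right end: [1,4]  [4,6]  [5,7]  [7,8]  [4,9]  [9,13]  [9,14]  [12,15]  [13,16]  [15,17]
[1,4] uncovered → point at 4; [5,7] uncovered → point at 7; [9,13] uncovered → point at 13; [15,17] uncovered → point at 17.
Points: 4, 7, 13, 17 (4 total).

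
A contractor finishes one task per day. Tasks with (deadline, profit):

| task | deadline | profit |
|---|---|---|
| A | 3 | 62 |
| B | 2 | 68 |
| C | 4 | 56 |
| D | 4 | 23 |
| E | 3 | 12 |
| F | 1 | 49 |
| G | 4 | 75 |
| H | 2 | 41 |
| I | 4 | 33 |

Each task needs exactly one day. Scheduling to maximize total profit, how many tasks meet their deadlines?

Sort by profit descending; place each in the latest free slot ≤ its deadline.
By profit: G(d4,75), B(d2,68), A(d3,62), C(d4,56), F(d1,49), H(d2,41), I(d4,33), D(d4,23), E(d3,12)
G→slot 4; B→slot 2; A→slot 3; C→slot 1; F skipped; H skipped; I skipped; D skipped; E skipped.
4 of 9 scheduled.

4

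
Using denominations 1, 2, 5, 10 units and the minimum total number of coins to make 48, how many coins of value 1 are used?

Greedy: take as many of the largest coin as possible, then repeat with the remainder.
48 − 4×10→8 − 1×5→3 − 1×2→1 − 1×1→0
Count of 1: 1

1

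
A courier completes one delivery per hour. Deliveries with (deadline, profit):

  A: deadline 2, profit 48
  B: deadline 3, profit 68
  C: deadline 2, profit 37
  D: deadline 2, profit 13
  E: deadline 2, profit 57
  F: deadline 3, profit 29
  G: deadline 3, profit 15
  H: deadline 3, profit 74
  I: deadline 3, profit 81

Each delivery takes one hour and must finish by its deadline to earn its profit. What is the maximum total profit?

Profit order: I=81 H=74 B=68 E=57 A=48 C=37 F=29 G=15 D=13
Assign: I→slot 3, H→slot 2, B→slot 1, E skipped, A skipped, C skipped, F skipped, G skipped, D skipped.
Slots: [1:B] [2:H] [3:I]
Profit = 68 + 74 + 81 = 223

223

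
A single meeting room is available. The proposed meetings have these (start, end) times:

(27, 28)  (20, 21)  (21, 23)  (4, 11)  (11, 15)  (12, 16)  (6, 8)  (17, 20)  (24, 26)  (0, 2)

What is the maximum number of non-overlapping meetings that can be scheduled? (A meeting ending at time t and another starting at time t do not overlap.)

8

Greedy by earliest finish: after sorting by end time, pick each interval compatible with the last pick.
Sorted by end: (0,2)  (6,8)  (4,11)  (11,15)  (12,16)  (17,20)  (20,21)  (21,23)  (24,26)  (27,28)
take (0,2); take (6,8); take (11,15); skip (12,16); take (17,20); take (20,21); take (21,23); take (24,26); take (27,28).
Selected 8 meetings.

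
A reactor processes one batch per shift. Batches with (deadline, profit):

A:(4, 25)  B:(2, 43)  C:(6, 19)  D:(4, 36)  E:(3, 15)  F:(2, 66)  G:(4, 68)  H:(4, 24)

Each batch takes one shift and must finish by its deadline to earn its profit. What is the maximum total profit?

232

Take jobs in profit order; each goes to the latest open slot no later than its deadline.
By profit: G(d4,68), F(d2,66), B(d2,43), D(d4,36), A(d4,25), H(d4,24), C(d6,19), E(d3,15)
G→slot 4; F→slot 2; B→slot 1; D→slot 3; A skipped; H skipped; C→slot 6; E skipped.
Profit = 43 + 66 + 36 + 68 + 19 = 232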